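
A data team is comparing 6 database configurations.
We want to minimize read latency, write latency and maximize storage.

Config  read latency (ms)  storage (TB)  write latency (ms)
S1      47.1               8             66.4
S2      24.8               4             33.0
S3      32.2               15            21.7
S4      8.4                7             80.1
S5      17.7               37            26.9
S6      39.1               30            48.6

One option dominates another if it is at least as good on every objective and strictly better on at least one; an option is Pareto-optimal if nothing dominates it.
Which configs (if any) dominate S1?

S3: read latency 32.2≤47.1, storage 15≥8, write latency 21.7≤66.4 — dominates S1.
S5: read latency 17.7≤47.1, storage 37≥8, write latency 26.9≤66.4 — dominates S1.
S6: read latency 39.1≤47.1, storage 30≥8, write latency 48.6≤66.4 — dominates S1.
Others (S2, S4) are each worse than S1 on at least one objective.

S3, S5, S6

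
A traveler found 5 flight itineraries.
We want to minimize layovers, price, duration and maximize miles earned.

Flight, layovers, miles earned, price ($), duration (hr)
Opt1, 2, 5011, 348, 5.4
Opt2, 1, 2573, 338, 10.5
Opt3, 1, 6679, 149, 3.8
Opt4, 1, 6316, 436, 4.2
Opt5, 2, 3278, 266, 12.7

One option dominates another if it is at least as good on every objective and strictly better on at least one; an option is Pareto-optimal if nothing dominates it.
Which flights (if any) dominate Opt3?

none

Opt1: worse on layovers (2 vs 1).
Opt2: worse on miles earned (2573 vs 6679).
Opt4: worse on miles earned (6316 vs 6679).
Opt5: worse on layovers (2 vs 1).
No option dominates Opt3.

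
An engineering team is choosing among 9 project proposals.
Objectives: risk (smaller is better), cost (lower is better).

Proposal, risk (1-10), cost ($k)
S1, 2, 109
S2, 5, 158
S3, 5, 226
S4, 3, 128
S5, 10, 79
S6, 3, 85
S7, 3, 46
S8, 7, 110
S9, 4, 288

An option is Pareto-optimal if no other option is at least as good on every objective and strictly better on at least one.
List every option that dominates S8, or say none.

S1: risk 2≤7, cost 109≤110 — dominates S8.
S6: risk 3≤7, cost 85≤110 — dominates S8.
S7: risk 3≤7, cost 46≤110 — dominates S8.
Others (S2, S3, S4, S5, S9) are each worse than S8 on at least one objective.

S1, S6, S7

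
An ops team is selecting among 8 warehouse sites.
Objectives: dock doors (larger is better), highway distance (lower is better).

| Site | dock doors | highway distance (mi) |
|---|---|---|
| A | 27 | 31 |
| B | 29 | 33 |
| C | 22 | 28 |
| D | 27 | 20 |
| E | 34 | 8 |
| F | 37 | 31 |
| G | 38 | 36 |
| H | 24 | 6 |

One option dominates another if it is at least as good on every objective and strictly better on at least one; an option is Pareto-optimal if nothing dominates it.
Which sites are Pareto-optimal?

E, F, G, H

A: dominated by D (dock doors 27≥27, highway distance 20≤31).
B: dominated by E (dock doors 34≥29, highway distance 8≤33).
C: dominated by D (dock doors 27≥22, highway distance 20≤28).
D: dominated by E (dock doors 34≥27, highway distance 8≤20).
E: not dominated.
F: not dominated.
G: not dominated (best dock doors).
H: not dominated (best highway distance).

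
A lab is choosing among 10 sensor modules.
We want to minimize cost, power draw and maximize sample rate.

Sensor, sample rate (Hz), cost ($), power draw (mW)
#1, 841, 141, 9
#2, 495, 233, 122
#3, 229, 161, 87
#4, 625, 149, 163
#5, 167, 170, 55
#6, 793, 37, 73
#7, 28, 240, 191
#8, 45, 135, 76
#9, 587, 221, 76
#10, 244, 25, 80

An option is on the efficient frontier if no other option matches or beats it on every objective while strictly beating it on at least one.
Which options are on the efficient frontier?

#1, #6, #10

#1: not dominated (best sample rate).
#2: dominated by #1 (sample rate 841≥495, cost 141≤233, power draw 9≤122).
#3: dominated by #1 (sample rate 841≥229, cost 141≤161, power draw 9≤87).
#4: dominated by #1 (sample rate 841≥625, cost 141≤149, power draw 9≤163).
#5: dominated by #1 (sample rate 841≥167, cost 141≤170, power draw 9≤55).
#6: not dominated.
#7: dominated by #1 (sample rate 841≥28, cost 141≤240, power draw 9≤191).
#8: dominated by #6 (sample rate 793≥45, cost 37≤135, power draw 73≤76).
#9: dominated by #1 (sample rate 841≥587, cost 141≤221, power draw 9≤76).
#10: not dominated (best cost).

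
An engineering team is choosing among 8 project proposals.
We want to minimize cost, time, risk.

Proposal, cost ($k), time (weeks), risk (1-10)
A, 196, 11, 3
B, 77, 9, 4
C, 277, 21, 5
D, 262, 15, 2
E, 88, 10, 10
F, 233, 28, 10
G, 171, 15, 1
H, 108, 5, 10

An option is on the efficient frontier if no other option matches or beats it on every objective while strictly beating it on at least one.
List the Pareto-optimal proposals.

A: not dominated.
B: not dominated (best cost).
C: dominated by A (cost 196≤277, time 11≤21, risk 3≤5).
D: dominated by G (cost 171≤262, time 15≤15, risk 1≤2).
E: dominated by B (cost 77≤88, time 9≤10, risk 4≤10).
F: dominated by A (cost 196≤233, time 11≤28, risk 3≤10).
G: not dominated (best risk).
H: not dominated (best time).

A, B, G, H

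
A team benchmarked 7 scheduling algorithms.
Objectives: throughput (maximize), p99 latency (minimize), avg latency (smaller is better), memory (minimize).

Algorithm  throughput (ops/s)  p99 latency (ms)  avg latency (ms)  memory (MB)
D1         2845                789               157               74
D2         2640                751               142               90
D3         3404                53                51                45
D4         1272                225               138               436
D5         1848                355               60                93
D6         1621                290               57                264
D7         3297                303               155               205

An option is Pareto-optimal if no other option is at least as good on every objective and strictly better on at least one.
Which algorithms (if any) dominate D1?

D3

D3: throughput 3404≥2845, p99 latency 53≤789, avg latency 51≤157, memory 45≤74 — dominates D1.
Others (D2, D4, D5, D6, D7) are each worse than D1 on at least one objective.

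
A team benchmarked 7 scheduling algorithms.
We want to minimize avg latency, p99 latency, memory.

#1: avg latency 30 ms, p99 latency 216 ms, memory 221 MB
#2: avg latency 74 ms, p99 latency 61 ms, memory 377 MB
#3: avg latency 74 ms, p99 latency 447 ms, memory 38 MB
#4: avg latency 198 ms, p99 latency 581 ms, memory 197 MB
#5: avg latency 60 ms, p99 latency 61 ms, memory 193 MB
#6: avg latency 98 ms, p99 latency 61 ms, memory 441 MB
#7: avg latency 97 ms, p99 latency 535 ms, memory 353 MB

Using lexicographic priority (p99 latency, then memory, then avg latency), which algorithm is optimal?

#5

First minimize p99 latency: best is 61, kept {#2, #5, #6}.
Then minimize memory: best is 193, kept {#5}.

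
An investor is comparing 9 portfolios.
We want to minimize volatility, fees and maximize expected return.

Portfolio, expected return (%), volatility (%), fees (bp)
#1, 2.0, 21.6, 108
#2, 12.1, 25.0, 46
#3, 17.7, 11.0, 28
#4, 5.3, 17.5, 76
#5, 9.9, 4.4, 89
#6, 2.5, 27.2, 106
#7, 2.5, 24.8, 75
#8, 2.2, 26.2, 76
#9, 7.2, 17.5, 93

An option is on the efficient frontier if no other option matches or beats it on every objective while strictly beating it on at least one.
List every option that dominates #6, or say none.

#2, #3, #4, #5, #7, #9

#2: expected return 12.1≥2.5, volatility 25.0≤27.2, fees 46≤106 — dominates #6.
#3: expected return 17.7≥2.5, volatility 11.0≤27.2, fees 28≤106 — dominates #6.
#4: expected return 5.3≥2.5, volatility 17.5≤27.2, fees 76≤106 — dominates #6.
#5: expected return 9.9≥2.5, volatility 4.4≤27.2, fees 89≤106 — dominates #6.
#7: expected return 2.5≥2.5, volatility 24.8≤27.2, fees 75≤106 — dominates #6.
#9: expected return 7.2≥2.5, volatility 17.5≤27.2, fees 93≤106 — dominates #6.
Others (#1, #8) are each worse than #6 on at least one objective.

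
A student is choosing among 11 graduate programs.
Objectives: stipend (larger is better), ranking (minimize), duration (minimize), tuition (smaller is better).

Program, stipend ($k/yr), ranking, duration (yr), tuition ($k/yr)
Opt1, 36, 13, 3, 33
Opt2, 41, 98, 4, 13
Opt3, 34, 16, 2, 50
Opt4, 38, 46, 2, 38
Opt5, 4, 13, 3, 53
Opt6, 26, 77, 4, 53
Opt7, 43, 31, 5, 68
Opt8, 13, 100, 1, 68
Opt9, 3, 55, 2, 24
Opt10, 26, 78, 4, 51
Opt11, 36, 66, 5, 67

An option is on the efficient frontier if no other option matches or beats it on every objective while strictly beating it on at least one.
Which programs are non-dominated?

Opt1, Opt2, Opt3, Opt4, Opt7, Opt8, Opt9

Opt1: not dominated.
Opt2: not dominated (best tuition).
Opt3: not dominated.
Opt4: not dominated.
Opt5: dominated by Opt1 (stipend 36≥4, ranking 13≤13, duration 3≤3, tuition 33≤53).
Opt6: dominated by Opt1 (stipend 36≥26, ranking 13≤77, duration 3≤4, tuition 33≤53).
Opt7: not dominated (best stipend).
Opt8: not dominated (best duration).
Opt9: not dominated.
Opt10: dominated by Opt1 (stipend 36≥26, ranking 13≤78, duration 3≤4, tuition 33≤51).
Opt11: dominated by Opt1 (stipend 36≥36, ranking 13≤66, duration 3≤5, tuition 33≤67).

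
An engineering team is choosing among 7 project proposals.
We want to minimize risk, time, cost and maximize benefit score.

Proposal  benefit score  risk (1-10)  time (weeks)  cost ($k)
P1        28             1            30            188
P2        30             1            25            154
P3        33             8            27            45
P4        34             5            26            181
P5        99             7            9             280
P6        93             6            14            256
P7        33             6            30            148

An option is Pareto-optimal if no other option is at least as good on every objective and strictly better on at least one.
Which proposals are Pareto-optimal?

P2, P3, P4, P5, P6, P7

P1: dominated by P2 (benefit score 30≥28, risk 1≤1, time 25≤30, cost 154≤188).
P2: not dominated.
P3: not dominated (best cost).
P4: not dominated.
P5: not dominated (best benefit score).
P6: not dominated.
P7: not dominated.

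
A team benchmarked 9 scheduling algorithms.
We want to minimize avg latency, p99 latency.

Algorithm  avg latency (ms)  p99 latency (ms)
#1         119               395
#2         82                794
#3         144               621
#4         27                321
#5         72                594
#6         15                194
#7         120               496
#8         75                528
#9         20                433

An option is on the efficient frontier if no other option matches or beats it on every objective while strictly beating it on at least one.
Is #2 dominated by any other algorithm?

#4 vs #2: avg latency 27≤82, p99 latency 321≤794 — #4 is at least as good on every objective and strictly better on at least one, so #4 dominates #2.

Yes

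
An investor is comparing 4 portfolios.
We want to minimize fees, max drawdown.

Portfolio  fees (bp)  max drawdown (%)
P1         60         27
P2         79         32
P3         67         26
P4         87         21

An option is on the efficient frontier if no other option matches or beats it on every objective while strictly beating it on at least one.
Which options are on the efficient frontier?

P1, P3, P4

P1: not dominated (best fees).
P2: dominated by P1 (fees 60≤79, max drawdown 27≤32).
P3: not dominated.
P4: not dominated (best max drawdown).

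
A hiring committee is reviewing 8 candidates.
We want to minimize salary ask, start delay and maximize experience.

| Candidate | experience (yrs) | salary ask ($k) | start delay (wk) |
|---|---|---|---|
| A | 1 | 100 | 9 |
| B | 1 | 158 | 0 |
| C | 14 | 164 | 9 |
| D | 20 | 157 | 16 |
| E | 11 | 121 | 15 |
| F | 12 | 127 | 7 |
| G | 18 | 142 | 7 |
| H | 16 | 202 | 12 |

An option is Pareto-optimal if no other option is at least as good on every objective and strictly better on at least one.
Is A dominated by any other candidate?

B: worse on salary ask (158 vs 100).
C: worse on salary ask (164 vs 100).
D: worse on salary ask (157 vs 100).
E: worse on salary ask (121 vs 100).
F: worse on salary ask (127 vs 100).
G: worse on salary ask (142 vs 100).
H: worse on salary ask (202 vs 100).
No option is at least as good as A on every objective and strictly better on one.

No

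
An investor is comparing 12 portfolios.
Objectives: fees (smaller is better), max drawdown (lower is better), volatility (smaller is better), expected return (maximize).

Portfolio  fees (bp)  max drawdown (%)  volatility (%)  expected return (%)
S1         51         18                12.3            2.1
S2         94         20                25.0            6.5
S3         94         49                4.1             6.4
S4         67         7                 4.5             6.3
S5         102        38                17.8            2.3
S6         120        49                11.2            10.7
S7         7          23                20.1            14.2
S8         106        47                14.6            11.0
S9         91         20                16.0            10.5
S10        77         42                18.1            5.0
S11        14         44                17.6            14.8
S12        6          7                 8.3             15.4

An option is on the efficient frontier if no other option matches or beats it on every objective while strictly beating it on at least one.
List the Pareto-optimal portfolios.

S3, S4, S12

S1: dominated by S12 (fees 6≤51, max drawdown 7≤18, volatility 8.3≤12.3, expected return 15.4≥2.1).
S2: dominated by S9 (fees 91≤94, max drawdown 20≤20, volatility 16.0≤25.0, expected return 10.5≥6.5).
S3: not dominated (best volatility).
S4: not dominated.
S5: dominated by S4 (fees 67≤102, max drawdown 7≤38, volatility 4.5≤17.8, expected return 6.3≥2.3).
S6: dominated by S12 (fees 6≤120, max drawdown 7≤49, volatility 8.3≤11.2, expected return 15.4≥10.7).
S7: dominated by S12 (fees 6≤7, max drawdown 7≤23, volatility 8.3≤20.1, expected return 15.4≥14.2).
S8: dominated by S12 (fees 6≤106, max drawdown 7≤47, volatility 8.3≤14.6, expected return 15.4≥11.0).
S9: dominated by S12 (fees 6≤91, max drawdown 7≤20, volatility 8.3≤16.0, expected return 15.4≥10.5).
S10: dominated by S4 (fees 67≤77, max drawdown 7≤42, volatility 4.5≤18.1, expected return 6.3≥5.0).
S11: dominated by S12 (fees 6≤14, max drawdown 7≤44, volatility 8.3≤17.6, expected return 15.4≥14.8).
S12: not dominated (best fees).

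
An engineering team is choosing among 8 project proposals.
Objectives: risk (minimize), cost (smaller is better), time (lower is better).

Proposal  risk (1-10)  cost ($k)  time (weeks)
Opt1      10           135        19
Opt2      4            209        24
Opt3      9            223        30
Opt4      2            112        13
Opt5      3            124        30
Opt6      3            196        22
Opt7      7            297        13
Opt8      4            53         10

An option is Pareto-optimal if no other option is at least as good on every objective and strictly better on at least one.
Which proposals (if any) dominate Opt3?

Opt2: risk 4≤9, cost 209≤223, time 24≤30 — dominates Opt3.
Opt4: risk 2≤9, cost 112≤223, time 13≤30 — dominates Opt3.
Opt5: risk 3≤9, cost 124≤223, time 30≤30 — dominates Opt3.
Opt6: risk 3≤9, cost 196≤223, time 22≤30 — dominates Opt3.
Opt8: risk 4≤9, cost 53≤223, time 10≤30 — dominates Opt3.
Others (Opt1, Opt7) are each worse than Opt3 on at least one objective.

Opt2, Opt4, Opt5, Opt6, Opt8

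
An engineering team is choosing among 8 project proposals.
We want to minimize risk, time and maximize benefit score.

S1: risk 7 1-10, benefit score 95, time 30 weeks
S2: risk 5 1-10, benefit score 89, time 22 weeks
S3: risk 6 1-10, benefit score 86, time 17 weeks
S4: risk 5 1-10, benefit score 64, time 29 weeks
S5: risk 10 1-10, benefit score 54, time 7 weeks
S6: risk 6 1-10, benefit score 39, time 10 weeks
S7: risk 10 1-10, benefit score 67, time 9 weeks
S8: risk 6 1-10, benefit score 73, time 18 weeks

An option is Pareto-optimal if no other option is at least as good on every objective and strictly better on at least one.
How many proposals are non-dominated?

6

S1: not dominated (best benefit score).
S2: not dominated.
S3: not dominated.
S4: dominated by S2 (risk 5≤5, benefit score 89≥64, time 22≤29).
S5: not dominated (best time).
S6: not dominated.
S7: not dominated.
S8: dominated by S3 (risk 6≤6, benefit score 86≥73, time 17≤18).
Pareto-optimal: S1, S2, S3, S5, S6, S7 → 6.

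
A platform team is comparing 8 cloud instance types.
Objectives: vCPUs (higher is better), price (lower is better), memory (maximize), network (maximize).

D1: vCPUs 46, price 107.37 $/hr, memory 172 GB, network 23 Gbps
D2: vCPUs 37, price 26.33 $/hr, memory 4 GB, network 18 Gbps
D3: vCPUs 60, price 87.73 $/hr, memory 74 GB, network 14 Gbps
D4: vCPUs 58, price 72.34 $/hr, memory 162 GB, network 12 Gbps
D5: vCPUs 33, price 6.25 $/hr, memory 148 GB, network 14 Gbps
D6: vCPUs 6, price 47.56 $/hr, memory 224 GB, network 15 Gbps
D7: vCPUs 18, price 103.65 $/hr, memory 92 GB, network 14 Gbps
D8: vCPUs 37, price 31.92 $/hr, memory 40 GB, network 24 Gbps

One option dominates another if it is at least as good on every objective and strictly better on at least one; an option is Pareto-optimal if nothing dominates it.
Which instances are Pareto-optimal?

D1, D2, D3, D4, D5, D6, D8

D1: not dominated.
D2: not dominated.
D3: not dominated (best vCPUs).
D4: not dominated.
D5: not dominated (best price).
D6: not dominated (best memory).
D7: dominated by D5 (vCPUs 33≥18, price 6.25≤103.65, memory 148≥92, network 14≥14).
D8: not dominated (best network).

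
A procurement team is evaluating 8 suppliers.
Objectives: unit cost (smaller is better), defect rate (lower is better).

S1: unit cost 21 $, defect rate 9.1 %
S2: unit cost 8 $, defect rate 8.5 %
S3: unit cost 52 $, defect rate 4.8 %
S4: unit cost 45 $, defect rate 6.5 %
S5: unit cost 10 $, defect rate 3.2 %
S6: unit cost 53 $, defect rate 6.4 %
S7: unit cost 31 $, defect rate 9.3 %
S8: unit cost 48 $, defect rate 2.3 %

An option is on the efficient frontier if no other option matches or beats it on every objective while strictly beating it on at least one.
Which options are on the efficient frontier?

S2, S5, S8

S1: dominated by S2 (unit cost 8≤21, defect rate 8.5≤9.1).
S2: not dominated (best unit cost).
S3: dominated by S5 (unit cost 10≤52, defect rate 3.2≤4.8).
S4: dominated by S5 (unit cost 10≤45, defect rate 3.2≤6.5).
S5: not dominated.
S6: dominated by S3 (unit cost 52≤53, defect rate 4.8≤6.4).
S7: dominated by S1 (unit cost 21≤31, defect rate 9.1≤9.3).
S8: not dominated (best defect rate).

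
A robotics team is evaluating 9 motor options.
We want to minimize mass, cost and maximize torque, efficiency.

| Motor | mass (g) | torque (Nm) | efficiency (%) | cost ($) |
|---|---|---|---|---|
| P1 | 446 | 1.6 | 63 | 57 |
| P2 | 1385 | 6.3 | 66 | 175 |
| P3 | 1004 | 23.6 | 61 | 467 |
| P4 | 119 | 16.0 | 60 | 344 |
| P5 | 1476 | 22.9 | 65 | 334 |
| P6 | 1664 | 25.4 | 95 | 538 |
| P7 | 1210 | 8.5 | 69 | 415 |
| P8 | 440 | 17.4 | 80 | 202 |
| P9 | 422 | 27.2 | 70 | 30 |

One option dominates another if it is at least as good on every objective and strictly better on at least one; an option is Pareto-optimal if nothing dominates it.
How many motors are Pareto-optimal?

4

P1: dominated by P9 (mass 422≤446, torque 27.2≥1.6, efficiency 70≥63, cost 30≤57).
P2: dominated by P9 (mass 422≤1385, torque 27.2≥6.3, efficiency 70≥66, cost 30≤175).
P3: dominated by P9 (mass 422≤1004, torque 27.2≥23.6, efficiency 70≥61, cost 30≤467).
P4: not dominated (best mass).
P5: dominated by P9 (mass 422≤1476, torque 27.2≥22.9, efficiency 70≥65, cost 30≤334).
P6: not dominated (best efficiency).
P7: dominated by P8 (mass 440≤1210, torque 17.4≥8.5, efficiency 80≥69, cost 202≤415).
P8: not dominated.
P9: not dominated (best torque).
Pareto-optimal: P4, P6, P8, P9 → 4.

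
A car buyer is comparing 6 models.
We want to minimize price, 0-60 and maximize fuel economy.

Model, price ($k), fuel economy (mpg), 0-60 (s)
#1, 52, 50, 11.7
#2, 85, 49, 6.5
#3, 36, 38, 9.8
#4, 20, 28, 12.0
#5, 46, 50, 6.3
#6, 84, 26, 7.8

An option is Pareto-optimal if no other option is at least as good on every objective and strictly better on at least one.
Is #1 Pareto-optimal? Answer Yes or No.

#5 vs #1: price 46≤52, fuel economy 50≥50, 0-60 6.3≤11.7 — #5 is at least as good on every objective and strictly better on at least one, so #5 dominates #1.

No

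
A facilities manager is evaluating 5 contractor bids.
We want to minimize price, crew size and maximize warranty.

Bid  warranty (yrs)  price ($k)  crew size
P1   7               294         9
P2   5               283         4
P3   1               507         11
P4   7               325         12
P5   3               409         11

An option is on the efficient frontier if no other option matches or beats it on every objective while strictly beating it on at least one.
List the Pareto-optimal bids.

P1, P2

P1: not dominated.
P2: not dominated (best price).
P3: dominated by P1 (warranty 7≥1, price 294≤507, crew size 9≤11).
P4: dominated by P1 (warranty 7≥7, price 294≤325, crew size 9≤12).
P5: dominated by P1 (warranty 7≥3, price 294≤409, crew size 9≤11).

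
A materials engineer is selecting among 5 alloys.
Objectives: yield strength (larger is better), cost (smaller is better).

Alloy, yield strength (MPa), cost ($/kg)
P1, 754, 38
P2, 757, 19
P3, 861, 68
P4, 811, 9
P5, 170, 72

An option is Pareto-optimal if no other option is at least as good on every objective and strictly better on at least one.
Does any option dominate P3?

No

P1: worse on yield strength (754 vs 861).
P2: worse on yield strength (757 vs 861).
P4: worse on yield strength (811 vs 861).
P5: worse on yield strength (170 vs 861).
No option is at least as good as P3 on every objective and strictly better on one.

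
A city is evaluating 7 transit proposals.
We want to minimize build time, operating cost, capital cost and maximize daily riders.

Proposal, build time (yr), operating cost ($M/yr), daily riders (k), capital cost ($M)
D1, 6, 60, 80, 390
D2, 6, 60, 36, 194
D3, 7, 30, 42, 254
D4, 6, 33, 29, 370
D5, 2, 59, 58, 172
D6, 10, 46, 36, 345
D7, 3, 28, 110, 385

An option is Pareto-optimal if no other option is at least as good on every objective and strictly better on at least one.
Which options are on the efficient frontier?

D3, D4, D5, D7

D1: dominated by D7 (build time 3≤6, operating cost 28≤60, daily riders 110≥80, capital cost 385≤390).
D2: dominated by D5 (build time 2≤6, operating cost 59≤60, daily riders 58≥36, capital cost 172≤194).
D3: not dominated.
D4: not dominated.
D5: not dominated (best build time).
D6: dominated by D3 (build time 7≤10, operating cost 30≤46, daily riders 42≥36, capital cost 254≤345).
D7: not dominated (best operating cost).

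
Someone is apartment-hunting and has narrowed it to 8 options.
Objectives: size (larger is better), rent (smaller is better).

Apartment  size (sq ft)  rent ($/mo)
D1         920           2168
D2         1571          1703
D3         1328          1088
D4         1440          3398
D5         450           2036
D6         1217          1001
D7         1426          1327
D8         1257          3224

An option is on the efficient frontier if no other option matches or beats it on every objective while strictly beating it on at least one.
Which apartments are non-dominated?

D2, D3, D6, D7

D1: dominated by D2 (size 1571≥920, rent 1703≤2168).
D2: not dominated (best size).
D3: not dominated.
D4: dominated by D2 (size 1571≥1440, rent 1703≤3398).
D5: dominated by D2 (size 1571≥450, rent 1703≤2036).
D6: not dominated (best rent).
D7: not dominated.
D8: dominated by D2 (size 1571≥1257, rent 1703≤3224).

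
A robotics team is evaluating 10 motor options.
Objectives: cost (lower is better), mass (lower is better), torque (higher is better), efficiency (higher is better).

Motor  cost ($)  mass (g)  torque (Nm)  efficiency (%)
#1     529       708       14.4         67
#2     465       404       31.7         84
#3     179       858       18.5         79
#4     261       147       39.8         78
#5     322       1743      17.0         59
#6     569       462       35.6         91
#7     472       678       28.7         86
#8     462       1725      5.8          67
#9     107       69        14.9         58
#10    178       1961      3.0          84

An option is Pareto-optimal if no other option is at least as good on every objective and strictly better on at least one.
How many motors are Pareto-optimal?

#1: dominated by #2 (cost 465≤529, mass 404≤708, torque 31.7≥14.4, efficiency 84≥67).
#2: not dominated.
#3: not dominated.
#4: not dominated (best torque).
#5: dominated by #3 (cost 179≤322, mass 858≤1743, torque 18.5≥17.0, efficiency 79≥59).
#6: not dominated (best efficiency).
#7: not dominated.
#8: dominated by #3 (cost 179≤462, mass 858≤1725, torque 18.5≥5.8, efficiency 79≥67).
#9: not dominated (best cost).
#10: not dominated.
Pareto-optimal: #2, #3, #4, #6, #7, #9, #10 → 7.

7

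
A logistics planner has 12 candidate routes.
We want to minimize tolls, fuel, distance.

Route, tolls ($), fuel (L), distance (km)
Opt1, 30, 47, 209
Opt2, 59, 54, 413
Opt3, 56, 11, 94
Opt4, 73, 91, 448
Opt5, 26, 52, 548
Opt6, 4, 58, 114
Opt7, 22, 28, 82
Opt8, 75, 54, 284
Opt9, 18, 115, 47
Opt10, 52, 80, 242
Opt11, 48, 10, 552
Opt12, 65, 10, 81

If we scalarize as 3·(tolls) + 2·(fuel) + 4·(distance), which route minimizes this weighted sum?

Opt1: 3·30 + 2·47 + 4·209 = 1020
Opt2: 3·59 + 2·54 + 4·413 = 1937
Opt3: 3·56 + 2·11 + 4·94 = 566
Opt4: 3·73 + 2·91 + 4·448 = 2193
Opt5: 3·26 + 2·52 + 4·548 = 2374
Opt6: 3·4 + 2·58 + 4·114 = 584
Opt7: 3·22 + 2·28 + 4·82 = 450
Opt8: 3·75 + 2·54 + 4·284 = 1469
Opt9: 3·18 + 2·115 + 4·47 = 472
Opt10: 3·52 + 2·80 + 4·242 = 1284
Opt11: 3·48 + 2·10 + 4·552 = 2372
Opt12: 3·65 + 2·10 + 4·81 = 539
Lowest: Opt7 at 450.

Opt7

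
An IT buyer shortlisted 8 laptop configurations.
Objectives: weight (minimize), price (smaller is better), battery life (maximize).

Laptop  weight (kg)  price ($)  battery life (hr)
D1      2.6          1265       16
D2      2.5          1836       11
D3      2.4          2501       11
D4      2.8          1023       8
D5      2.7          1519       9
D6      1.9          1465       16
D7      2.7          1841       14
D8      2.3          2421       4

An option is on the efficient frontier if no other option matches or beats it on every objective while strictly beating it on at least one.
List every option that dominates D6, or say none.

D1: worse on weight (2.6 vs 1.9).
D2: worse on weight (2.5 vs 1.9).
D3: worse on weight (2.4 vs 1.9).
D4: worse on weight (2.8 vs 1.9).
D5: worse on weight (2.7 vs 1.9).
D7: worse on weight (2.7 vs 1.9).
D8: worse on weight (2.3 vs 1.9).
No option dominates D6.

none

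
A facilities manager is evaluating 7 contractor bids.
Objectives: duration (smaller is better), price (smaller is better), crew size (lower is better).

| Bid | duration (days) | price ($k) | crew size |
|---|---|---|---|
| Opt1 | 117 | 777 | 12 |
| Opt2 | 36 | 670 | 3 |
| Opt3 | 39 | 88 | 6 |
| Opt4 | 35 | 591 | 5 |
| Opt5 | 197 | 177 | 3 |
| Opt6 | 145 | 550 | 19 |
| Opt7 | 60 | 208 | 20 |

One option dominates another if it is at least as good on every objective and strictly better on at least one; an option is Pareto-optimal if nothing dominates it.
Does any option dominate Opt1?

Yes

Opt2 vs Opt1: duration 36≤117, price 670≤777, crew size 3≤12 — Opt2 is at least as good on every objective and strictly better on at least one, so Opt2 dominates Opt1.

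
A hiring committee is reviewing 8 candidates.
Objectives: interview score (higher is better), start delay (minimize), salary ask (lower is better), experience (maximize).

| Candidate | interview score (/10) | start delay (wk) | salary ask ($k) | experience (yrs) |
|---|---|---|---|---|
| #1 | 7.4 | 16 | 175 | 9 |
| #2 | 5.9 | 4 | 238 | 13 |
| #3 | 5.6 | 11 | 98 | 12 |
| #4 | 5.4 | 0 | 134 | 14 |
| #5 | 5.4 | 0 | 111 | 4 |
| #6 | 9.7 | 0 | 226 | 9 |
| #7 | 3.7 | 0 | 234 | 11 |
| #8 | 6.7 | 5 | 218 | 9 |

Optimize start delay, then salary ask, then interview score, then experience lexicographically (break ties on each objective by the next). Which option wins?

First minimize start delay: best is 0, kept {#4, #5, #6, #7}.
Then minimize salary ask: best is 111, kept {#5}.

#5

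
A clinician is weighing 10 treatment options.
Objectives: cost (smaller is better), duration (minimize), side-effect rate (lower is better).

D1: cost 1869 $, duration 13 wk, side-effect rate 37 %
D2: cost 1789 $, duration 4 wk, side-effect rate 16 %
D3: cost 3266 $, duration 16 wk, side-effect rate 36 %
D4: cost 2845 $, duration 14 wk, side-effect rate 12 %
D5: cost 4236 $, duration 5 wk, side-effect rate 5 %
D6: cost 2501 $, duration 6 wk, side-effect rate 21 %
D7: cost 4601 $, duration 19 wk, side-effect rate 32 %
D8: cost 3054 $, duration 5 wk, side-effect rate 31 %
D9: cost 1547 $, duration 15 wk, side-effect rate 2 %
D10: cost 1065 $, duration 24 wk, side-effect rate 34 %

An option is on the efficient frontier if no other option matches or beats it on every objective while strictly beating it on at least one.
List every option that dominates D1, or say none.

D2

D2: cost 1789≤1869, duration 4≤13, side-effect rate 16≤37 — dominates D1.
Others (D3, D4, D5, D6, D7, D8, D9, D10) are each worse than D1 on at least one objective.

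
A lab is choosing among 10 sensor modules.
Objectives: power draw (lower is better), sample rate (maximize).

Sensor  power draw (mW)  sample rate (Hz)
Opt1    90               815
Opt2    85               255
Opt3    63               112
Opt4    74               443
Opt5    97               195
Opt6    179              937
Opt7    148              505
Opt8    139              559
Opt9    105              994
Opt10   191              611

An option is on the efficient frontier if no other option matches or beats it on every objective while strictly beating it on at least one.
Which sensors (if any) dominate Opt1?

Opt2: worse on sample rate (255 vs 815).
Opt3: worse on sample rate (112 vs 815).
Opt4: worse on sample rate (443 vs 815).
Opt5: worse on power draw (97 vs 90).
Opt6: worse on power draw (179 vs 90).
Opt7: worse on power draw (148 vs 90).
Opt8: worse on power draw (139 vs 90).
Opt9: worse on power draw (105 vs 90).
Opt10: worse on power draw (191 vs 90).
No option dominates Opt1.

none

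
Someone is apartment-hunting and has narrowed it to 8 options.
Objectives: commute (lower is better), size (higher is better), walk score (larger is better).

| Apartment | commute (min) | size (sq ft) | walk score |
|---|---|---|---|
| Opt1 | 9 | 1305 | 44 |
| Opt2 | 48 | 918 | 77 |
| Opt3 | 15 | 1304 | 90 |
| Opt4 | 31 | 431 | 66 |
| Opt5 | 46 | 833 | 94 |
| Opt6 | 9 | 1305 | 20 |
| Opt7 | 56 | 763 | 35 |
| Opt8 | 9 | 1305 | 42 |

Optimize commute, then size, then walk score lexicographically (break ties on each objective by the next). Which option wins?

Opt1

First minimize commute: best is 9, kept {Opt1, Opt6, Opt8}.
Then maximize size: best is 1305, kept {Opt1, Opt6, Opt8}.
Then maximize walk score: best is 44, kept {Opt1}.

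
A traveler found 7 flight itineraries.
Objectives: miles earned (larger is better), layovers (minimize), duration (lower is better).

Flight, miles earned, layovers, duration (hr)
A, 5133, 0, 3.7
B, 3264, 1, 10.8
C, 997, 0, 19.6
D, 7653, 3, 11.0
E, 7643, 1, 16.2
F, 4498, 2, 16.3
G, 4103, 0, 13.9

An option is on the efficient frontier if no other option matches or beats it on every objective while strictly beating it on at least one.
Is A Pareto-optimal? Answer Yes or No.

B: worse on miles earned (3264 vs 5133).
C: worse on miles earned (997 vs 5133).
D: worse on layovers (3 vs 0).
E: worse on layovers (1 vs 0).
F: worse on miles earned (4498 vs 5133).
G: worse on miles earned (4103 vs 5133).
No option is at least as good as A on every objective and strictly better on one.

Yes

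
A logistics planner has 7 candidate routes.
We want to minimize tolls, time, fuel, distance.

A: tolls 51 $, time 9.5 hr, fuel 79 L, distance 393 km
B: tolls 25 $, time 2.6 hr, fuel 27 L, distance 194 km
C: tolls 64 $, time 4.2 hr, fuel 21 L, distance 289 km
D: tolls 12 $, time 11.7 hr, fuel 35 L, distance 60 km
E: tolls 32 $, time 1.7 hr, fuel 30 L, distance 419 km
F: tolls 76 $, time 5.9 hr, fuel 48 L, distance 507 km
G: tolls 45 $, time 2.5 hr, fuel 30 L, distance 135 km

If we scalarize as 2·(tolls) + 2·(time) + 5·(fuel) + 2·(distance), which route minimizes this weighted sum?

D

A: 2·51 + 2·9.5 + 5·79 + 2·393 = 1302.0
B: 2·25 + 2·2.6 + 5·27 + 2·194 = 578.2
C: 2·64 + 2·4.2 + 5·21 + 2·289 = 819.4
D: 2·12 + 2·11.7 + 5·35 + 2·60 = 342.4
E: 2·32 + 2·1.7 + 5·30 + 2·419 = 1055.4
F: 2·76 + 2·5.9 + 5·48 + 2·507 = 1417.8
G: 2·45 + 2·2.5 + 5·30 + 2·135 = 515.0
Lowest: D at 342.4.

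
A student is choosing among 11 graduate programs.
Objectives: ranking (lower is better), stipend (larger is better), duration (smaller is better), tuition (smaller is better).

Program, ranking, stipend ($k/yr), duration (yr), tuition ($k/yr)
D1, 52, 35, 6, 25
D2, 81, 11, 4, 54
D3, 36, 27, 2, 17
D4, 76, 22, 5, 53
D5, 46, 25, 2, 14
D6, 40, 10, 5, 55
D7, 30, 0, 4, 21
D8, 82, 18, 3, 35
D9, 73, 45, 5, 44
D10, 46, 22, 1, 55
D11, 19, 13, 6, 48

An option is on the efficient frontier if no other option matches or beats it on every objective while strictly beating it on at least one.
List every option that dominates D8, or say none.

D3: ranking 36≤82, stipend 27≥18, duration 2≤3, tuition 17≤35 — dominates D8.
D5: ranking 46≤82, stipend 25≥18, duration 2≤3, tuition 14≤35 — dominates D8.
Others (D1, D2, D4, D6, D7, D9, D10, D11) are each worse than D8 on at least one objective.

D3, D5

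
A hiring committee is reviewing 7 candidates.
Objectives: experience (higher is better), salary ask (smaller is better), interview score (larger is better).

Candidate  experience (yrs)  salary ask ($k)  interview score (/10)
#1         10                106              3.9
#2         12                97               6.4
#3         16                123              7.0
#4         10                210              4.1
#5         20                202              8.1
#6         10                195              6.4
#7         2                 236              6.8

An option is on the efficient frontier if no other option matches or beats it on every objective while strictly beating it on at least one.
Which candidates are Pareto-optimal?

#1: dominated by #2 (experience 12≥10, salary ask 97≤106, interview score 6.4≥3.9).
#2: not dominated (best salary ask).
#3: not dominated.
#4: dominated by #2 (experience 12≥10, salary ask 97≤210, interview score 6.4≥4.1).
#5: not dominated (best experience).
#6: dominated by #2 (experience 12≥10, salary ask 97≤195, interview score 6.4≥6.4).
#7: dominated by #3 (experience 16≥2, salary ask 123≤236, interview score 7.0≥6.8).

#2, #3, #5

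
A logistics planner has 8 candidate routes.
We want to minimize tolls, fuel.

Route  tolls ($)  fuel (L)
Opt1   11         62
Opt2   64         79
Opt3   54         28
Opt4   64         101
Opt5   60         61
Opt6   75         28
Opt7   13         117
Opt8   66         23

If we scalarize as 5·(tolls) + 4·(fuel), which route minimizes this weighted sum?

Opt1

Opt1: 5·11 + 4·62 = 303
Opt2: 5·64 + 4·79 = 636
Opt3: 5·54 + 4·28 = 382
Opt4: 5·64 + 4·101 = 724
Opt5: 5·60 + 4·61 = 544
Opt6: 5·75 + 4·28 = 487
Opt7: 5·13 + 4·117 = 533
Opt8: 5·66 + 4·23 = 422
Lowest: Opt1 at 303.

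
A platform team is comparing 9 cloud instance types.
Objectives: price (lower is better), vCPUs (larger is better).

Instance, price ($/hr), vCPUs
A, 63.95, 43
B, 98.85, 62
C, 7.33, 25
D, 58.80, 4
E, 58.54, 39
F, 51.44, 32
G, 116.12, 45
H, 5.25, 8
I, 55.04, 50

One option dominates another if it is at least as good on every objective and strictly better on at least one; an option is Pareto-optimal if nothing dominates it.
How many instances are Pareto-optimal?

A: dominated by I (price 55.04≤63.95, vCPUs 50≥43).
B: not dominated (best vCPUs).
C: not dominated.
D: dominated by C (price 7.33≤58.80, vCPUs 25≥4).
E: dominated by I (price 55.04≤58.54, vCPUs 50≥39).
F: not dominated.
G: dominated by B (price 98.85≤116.12, vCPUs 62≥45).
H: not dominated (best price).
I: not dominated.
Pareto-optimal: B, C, F, H, I → 5.

5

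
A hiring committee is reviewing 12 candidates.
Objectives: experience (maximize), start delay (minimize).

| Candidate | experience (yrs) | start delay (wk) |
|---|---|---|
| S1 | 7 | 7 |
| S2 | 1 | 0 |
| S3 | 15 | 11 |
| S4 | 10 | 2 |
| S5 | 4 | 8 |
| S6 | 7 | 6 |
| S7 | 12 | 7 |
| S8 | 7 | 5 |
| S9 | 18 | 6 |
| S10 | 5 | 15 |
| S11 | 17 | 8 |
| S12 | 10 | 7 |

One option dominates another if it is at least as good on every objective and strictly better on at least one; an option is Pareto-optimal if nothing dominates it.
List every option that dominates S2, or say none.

none

S1: worse on start delay (7 vs 0).
S3: worse on start delay (11 vs 0).
S4: worse on start delay (2 vs 0).
S5: worse on start delay (8 vs 0).
S6: worse on start delay (6 vs 0).
S7: worse on start delay (7 vs 0).
S8: worse on start delay (5 vs 0).
S9: worse on start delay (6 vs 0).
S10: worse on start delay (15 vs 0).
S11: worse on start delay (8 vs 0).
S12: worse on start delay (7 vs 0).
No option dominates S2.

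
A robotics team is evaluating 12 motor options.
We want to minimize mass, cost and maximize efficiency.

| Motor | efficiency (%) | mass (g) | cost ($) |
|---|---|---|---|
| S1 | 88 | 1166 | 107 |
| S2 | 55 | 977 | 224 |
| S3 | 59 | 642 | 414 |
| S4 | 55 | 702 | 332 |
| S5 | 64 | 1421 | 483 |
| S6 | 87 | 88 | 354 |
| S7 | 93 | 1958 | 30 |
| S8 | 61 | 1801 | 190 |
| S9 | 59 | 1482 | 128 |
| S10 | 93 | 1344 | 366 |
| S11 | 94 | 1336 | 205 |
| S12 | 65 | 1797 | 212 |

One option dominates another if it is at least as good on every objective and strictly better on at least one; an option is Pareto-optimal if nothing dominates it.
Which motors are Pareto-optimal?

S1, S2, S4, S6, S7, S11

S1: not dominated.
S2: not dominated.
S3: dominated by S6 (efficiency 87≥59, mass 88≤642, cost 354≤414).
S4: not dominated.
S5: dominated by S1 (efficiency 88≥64, mass 1166≤1421, cost 107≤483).
S6: not dominated (best mass).
S7: not dominated (best cost).
S8: dominated by S1 (efficiency 88≥61, mass 1166≤1801, cost 107≤190).
S9: dominated by S1 (efficiency 88≥59, mass 1166≤1482, cost 107≤128).
S10: dominated by S11 (efficiency 94≥93, mass 1336≤1344, cost 205≤366).
S11: not dominated (best efficiency).
S12: dominated by S1 (efficiency 88≥65, mass 1166≤1797, cost 107≤212).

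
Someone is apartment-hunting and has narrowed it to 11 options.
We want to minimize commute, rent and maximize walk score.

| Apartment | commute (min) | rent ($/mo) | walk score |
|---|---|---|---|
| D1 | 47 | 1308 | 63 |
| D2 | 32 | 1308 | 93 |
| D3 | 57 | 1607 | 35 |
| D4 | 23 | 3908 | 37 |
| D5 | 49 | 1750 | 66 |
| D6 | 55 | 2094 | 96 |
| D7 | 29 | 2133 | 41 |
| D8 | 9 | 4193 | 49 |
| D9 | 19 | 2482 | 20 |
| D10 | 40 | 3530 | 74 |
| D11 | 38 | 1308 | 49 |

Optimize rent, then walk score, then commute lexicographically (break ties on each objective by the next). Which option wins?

D2

First minimize rent: best is 1308, kept {D1, D2, D11}.
Then maximize walk score: best is 93, kept {D2}.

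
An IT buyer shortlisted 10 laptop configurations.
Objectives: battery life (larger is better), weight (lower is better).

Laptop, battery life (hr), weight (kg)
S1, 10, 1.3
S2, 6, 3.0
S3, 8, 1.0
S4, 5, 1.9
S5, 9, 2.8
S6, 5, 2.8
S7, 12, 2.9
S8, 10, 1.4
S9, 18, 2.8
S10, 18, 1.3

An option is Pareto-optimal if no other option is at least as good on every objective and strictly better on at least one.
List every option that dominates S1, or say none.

S10: battery life 18≥10, weight 1.3≤1.3 — dominates S1.
Others (S2, S3, S4, S5, S6, S7, S8, S9) are each worse than S1 on at least one objective.

S10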